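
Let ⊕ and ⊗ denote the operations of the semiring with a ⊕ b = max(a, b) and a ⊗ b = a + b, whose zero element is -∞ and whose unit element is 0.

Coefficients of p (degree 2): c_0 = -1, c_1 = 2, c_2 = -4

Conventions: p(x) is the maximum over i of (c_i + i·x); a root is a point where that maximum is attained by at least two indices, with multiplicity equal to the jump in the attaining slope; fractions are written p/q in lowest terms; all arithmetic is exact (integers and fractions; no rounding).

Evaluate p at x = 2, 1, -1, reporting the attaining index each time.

p(2) = max(-1+0·2=-1, 2+1·2=4, -4+2·2=0) = 4 (attained by i=1)
p(1) = max(-1+0·1=-1, 2+1·1=3, -4+2·1=-2) = 3 (attained by i=1)
p(-1) = max(-1+0·(-1)=-1, 2+1·(-1)=1, -4+2·(-1)=-6) = 1 (attained by i=1)
Answer: p(2) = 4; p(1) = 3; p(-1) = 1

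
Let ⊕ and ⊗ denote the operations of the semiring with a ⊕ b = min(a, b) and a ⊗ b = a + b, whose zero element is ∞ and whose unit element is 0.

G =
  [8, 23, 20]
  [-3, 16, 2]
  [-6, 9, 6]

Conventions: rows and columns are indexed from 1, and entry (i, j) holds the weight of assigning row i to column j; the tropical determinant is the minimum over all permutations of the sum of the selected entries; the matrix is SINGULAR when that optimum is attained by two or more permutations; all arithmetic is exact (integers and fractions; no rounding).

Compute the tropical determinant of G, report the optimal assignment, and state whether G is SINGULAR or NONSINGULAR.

σ = (1, 2, 3): 8 + 16 + 6 = 30
σ = (1, 3, 2): 8 + 2 + 9 = 19
σ = (2, 1, 3): 23 + (-3) + 6 = 26
σ = (2, 3, 1): 23 + 2 + (-6) = 19
σ = (3, 1, 2): 20 + (-3) + 9 = 26
σ = (3, 2, 1): 20 + 16 + (-6) = 30
Optimal value attained by: σ = (1, 3, 2).
Answer: det⊕(G) = 19; verdict: SINGULAR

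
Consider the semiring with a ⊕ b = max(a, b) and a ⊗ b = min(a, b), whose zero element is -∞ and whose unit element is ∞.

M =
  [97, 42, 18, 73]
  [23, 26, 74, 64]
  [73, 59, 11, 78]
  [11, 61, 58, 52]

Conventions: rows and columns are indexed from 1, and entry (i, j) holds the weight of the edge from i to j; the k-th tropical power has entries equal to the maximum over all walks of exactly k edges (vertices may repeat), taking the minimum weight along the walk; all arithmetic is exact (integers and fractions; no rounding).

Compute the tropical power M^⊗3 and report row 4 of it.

M^⊗2:
  [97, 61, 58, 73]
  [73, 61, 58, 74]
  [73, 61, 59, 73]
  [58, 58, 61, 61]
M^⊗3:
  [97, 61, 61, 73]
  [73, 61, 61, 73]
  [73, 61, 61, 73]
  [61, 61, 58, 61]
Answer: row 4 of M^⊗3 = [61, 61, 58, 61]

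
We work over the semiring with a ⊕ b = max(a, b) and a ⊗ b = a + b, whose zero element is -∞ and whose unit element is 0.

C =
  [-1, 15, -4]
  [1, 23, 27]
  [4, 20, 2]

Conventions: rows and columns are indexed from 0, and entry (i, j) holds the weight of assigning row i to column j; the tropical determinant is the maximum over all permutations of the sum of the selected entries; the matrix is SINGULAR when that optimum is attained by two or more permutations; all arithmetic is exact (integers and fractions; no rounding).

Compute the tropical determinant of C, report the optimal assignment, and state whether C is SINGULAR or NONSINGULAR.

σ = (0, 1, 2): (-1) + 23 + 2 = 24
σ = (0, 2, 1): (-1) + 27 + 20 = 46
σ = (1, 0, 2): 15 + 1 + 2 = 18
σ = (1, 2, 0): 15 + 27 + 4 = 46
σ = (2, 0, 1): (-4) + 1 + 20 = 17
σ = (2, 1, 0): (-4) + 23 + 4 = 23
Optimal value attained by: σ = (0, 2, 1).
Answer: det⊕(C) = 46; verdict: SINGULAR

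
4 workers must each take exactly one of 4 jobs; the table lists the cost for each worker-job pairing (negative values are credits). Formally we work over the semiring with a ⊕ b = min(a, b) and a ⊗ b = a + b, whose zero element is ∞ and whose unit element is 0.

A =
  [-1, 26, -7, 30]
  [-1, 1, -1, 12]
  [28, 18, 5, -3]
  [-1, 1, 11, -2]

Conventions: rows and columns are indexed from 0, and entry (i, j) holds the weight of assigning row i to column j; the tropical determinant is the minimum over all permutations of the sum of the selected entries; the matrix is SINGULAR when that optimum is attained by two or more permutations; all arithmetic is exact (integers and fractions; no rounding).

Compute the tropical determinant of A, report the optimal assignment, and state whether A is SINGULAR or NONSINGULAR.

σ = (0, 1, 2, 3): (-1) + 1 + 5 + (-2) = 3
σ = (0, 1, 3, 2): (-1) + 1 + (-3) + 11 = 8
σ = (0, 2, 1, 3): (-1) + (-1) + 18 + (-2) = 14
σ = (0, 2, 3, 1): (-1) + (-1) + (-3) + 1 = -4
σ = (0, 3, 1, 2): (-1) + 12 + 18 + 11 = 40
σ = (0, 3, 2, 1): (-1) + 12 + 5 + 1 = 17
σ = (1, 0, 2, 3): 26 + (-1) + 5 + (-2) = 28
σ = (1, 0, 3, 2): 26 + (-1) + (-3) + 11 = 33
σ = (1, 2, 0, 3): 26 + (-1) + 28 + (-2) = 51
σ = (1, 2, 3, 0): 26 + (-1) + (-3) + (-1) = 21
σ = (1, 3, 0, 2): 26 + 12 + 28 + 11 = 77
σ = (1, 3, 2, 0): 26 + 12 + 5 + (-1) = 42
σ = (2, 0, 1, 3): (-7) + (-1) + 18 + (-2) = 8
σ = (2, 0, 3, 1): (-7) + (-1) + (-3) + 1 = -10
σ = (2, 1, 0, 3): (-7) + 1 + 28 + (-2) = 20
σ = (2, 1, 3, 0): (-7) + 1 + (-3) + (-1) = -10
σ = (2, 3, 0, 1): (-7) + 12 + 28 + 1 = 34
σ = (2, 3, 1, 0): (-7) + 12 + 18 + (-1) = 22
σ = (3, 0, 1, 2): 30 + (-1) + 18 + 11 = 58
σ = (3, 0, 2, 1): 30 + (-1) + 5 + 1 = 35
σ = (3, 1, 0, 2): 30 + 1 + 28 + 11 = 70
σ = (3, 1, 2, 0): 30 + 1 + 5 + (-1) = 35
σ = (3, 2, 0, 1): 30 + (-1) + 28 + 1 = 58
σ = (3, 2, 1, 0): 30 + (-1) + 18 + (-1) = 46
Optimal value attained by: σ = (2, 0, 3, 1).
Answer: det⊕(A) = -10; verdict: SINGULAR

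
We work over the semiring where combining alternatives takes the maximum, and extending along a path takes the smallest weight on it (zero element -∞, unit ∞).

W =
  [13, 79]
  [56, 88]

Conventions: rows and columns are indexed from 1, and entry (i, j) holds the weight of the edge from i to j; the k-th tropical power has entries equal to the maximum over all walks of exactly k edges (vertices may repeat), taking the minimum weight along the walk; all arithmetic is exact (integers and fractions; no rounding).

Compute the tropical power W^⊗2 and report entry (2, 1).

W^⊗2:
  [56, 79]
  [56, 88]
Key observation: the optimum is the walk 2->2->1, with weight 88 min 56 = 56.
Optimal value attained by: walk 2->2->1.
Answer: (W^⊗2)[2][1] = 56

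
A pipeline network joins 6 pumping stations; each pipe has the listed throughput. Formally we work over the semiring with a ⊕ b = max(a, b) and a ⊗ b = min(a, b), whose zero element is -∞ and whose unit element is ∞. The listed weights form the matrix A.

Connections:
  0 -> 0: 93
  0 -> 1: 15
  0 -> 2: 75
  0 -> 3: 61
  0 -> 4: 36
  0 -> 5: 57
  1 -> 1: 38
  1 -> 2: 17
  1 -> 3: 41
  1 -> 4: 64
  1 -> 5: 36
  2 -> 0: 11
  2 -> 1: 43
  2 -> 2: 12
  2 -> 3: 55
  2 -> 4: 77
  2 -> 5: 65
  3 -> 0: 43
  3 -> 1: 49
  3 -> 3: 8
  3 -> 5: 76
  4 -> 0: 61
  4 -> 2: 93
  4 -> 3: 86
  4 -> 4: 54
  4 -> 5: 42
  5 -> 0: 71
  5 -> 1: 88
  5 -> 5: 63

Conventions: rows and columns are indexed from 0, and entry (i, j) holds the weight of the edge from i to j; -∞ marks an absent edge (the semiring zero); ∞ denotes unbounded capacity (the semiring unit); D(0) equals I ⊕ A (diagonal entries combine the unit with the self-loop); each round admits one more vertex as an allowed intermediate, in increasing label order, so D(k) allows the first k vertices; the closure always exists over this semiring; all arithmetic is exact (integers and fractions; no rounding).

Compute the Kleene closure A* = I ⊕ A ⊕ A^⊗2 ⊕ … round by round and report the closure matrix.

D(0):
  [∞, 15, 75, 61, 36, 57]
  [-∞, ∞, 17, 41, 64, 36]
  [11, 43, ∞, 55, 77, 65]
  [43, 49, -∞, ∞, -∞, 76]
  [61, -∞, 93, 86, ∞, 42]
  [71, 88, -∞, -∞, -∞, ∞]
D(1):
  [∞, 15, 75, 61, 36, 57]
  [-∞, ∞, 17, 41, 64, 36]
  [11, 43, ∞, 55, 77, 65]
  [43, 49, 43, ∞, 36, 76]
  [61, 15, 93, 86, ∞, 57]
  [71, 88, 71, 61, 36, ∞]
D(2):
  [∞, 15, 75, 61, 36, 57]
  [-∞, ∞, 17, 41, 64, 36]
  [11, 43, ∞, 55, 77, 65]
  [43, 49, 43, ∞, 49, 76]
  [61, 15, 93, 86, ∞, 57]
  [71, 88, 71, 61, 64, ∞]
D(3):
  [∞, 43, 75, 61, 75, 65]
  [11, ∞, 17, 41, 64, 36]
  [11, 43, ∞, 55, 77, 65]
  [43, 49, 43, ∞, 49, 76]
  [61, 43, 93, 86, ∞, 65]
  [71, 88, 71, 61, 71, ∞]
D(4):
  [∞, 49, 75, 61, 75, 65]
  [41, ∞, 41, 41, 64, 41]
  [43, 49, ∞, 55, 77, 65]
  [43, 49, 43, ∞, 49, 76]
  [61, 49, 93, 86, ∞, 76]
  [71, 88, 71, 61, 71, ∞]
D(5):
  [∞, 49, 75, 75, 75, 75]
  [61, ∞, 64, 64, 64, 64]
  [61, 49, ∞, 77, 77, 76]
  [49, 49, 49, ∞, 49, 76]
  [61, 49, 93, 86, ∞, 76]
  [71, 88, 71, 71, 71, ∞]
D(6):
  [∞, 75, 75, 75, 75, 75]
  [64, ∞, 64, 64, 64, 64]
  [71, 76, ∞, 77, 77, 76]
  [71, 76, 71, ∞, 71, 76]
  [71, 76, 93, 86, ∞, 76]
  [71, 88, 71, 71, 71, ∞]
Answer: A* = [[∞, 75, 75, 75, 75, 75], [64, ∞, 64, 64, 64, 64], [71, 76, ∞, 77, 77, 76], [71, 76, 71, ∞, 71, 76], [71, 76, 93, 86, ∞, 76], [71, 88, 71, 71, 71, ∞]]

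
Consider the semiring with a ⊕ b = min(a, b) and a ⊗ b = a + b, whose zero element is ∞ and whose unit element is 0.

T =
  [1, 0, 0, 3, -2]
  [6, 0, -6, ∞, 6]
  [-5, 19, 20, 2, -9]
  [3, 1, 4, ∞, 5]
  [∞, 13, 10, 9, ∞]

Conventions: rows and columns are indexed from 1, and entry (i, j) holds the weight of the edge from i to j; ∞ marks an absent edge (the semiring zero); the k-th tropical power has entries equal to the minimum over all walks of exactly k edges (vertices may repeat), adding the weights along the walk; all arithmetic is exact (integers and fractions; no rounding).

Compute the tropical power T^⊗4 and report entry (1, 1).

T^⊗2:
  [-5, 0, -6, 2, -9]
  [-11, 0, -6, -4, -15]
  [-4, -5, -5, -2, -7]
  [-1, 1, -5, 6, -5]
  [5, 10, 7, 12, 1]
T^⊗3:
  [-11, -5, -6, -4, -15]
  [-11, -11, -11, -8, -15]
  [-10, -5, -11, -3, -14]
  [-10, -1, -5, -3, -14]
  [2, 5, 4, 8, -2]
T^⊗4:
  [-11, -11, -11, -8, -15]
  [-16, -11, -17, -9, -20]
  [-16, -10, -11, -9, -20]
  [-10, -10, -10, -7, -14]
  [-1, 2, -1, 5, -5]
Key observation: the optimum is the walk 1->2->2->3->1, with weight 0 + 0 + (-6) + (-5) = -11.
Optimal value attained by: walk 1->2->2->3->1.
Answer: (T^⊗4)[1][1] = -11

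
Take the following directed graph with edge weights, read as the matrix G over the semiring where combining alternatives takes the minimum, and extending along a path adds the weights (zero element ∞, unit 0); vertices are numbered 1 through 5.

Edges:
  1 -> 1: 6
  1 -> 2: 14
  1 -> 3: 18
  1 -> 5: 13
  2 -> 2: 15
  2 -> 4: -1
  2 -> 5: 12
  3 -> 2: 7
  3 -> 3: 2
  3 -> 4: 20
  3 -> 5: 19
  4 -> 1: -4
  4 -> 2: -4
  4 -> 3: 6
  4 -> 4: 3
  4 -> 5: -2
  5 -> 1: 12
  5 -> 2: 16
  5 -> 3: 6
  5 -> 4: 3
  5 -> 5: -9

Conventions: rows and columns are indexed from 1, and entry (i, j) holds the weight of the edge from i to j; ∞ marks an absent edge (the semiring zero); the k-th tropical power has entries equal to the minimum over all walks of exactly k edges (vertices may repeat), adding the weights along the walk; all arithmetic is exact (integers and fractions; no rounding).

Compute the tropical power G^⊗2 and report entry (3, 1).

G^⊗2:
  [12, 20, 19, 13, 4]
  [-5, -5, 5, 2, -3]
  [16, 9, 4, 6, 10]
  [-1, -1, 4, -5, -11]
  [-1, -1, -3, -6, -18]
Key observation: the optimum is the walk 3->4->1, with weight 20 + (-4) = 16.
Optimal value attained by: walk 3->4->1.
Answer: (G^⊗2)[3][1] = 16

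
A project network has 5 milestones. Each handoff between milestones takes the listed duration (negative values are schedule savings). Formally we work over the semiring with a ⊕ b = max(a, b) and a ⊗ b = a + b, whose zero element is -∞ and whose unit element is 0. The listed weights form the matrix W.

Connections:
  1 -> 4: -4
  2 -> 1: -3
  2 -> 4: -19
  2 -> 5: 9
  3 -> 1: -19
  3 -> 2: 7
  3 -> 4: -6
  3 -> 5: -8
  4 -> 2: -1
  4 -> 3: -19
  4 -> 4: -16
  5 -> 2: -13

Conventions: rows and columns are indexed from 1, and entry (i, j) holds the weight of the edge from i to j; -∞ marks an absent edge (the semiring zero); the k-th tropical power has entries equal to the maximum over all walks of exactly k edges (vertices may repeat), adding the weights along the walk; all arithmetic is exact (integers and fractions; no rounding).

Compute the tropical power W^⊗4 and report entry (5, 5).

W^⊗2:
  [-∞, -5, -23, -20, -∞]
  [-∞, -4, -38, -7, -∞]
  [4, -7, -25, -12, 16]
  [-4, -12, -35, -20, 8]
  [-16, -∞, -∞, -32, -4]
W^⊗3:
  [-8, -16, -39, -24, 4]
  [-7, -8, -26, -23, 5]
  [-10, 3, -31, 0, 2]
  [-15, -5, -39, -8, -3]
  [-∞, -17, -51, -20, -∞]
W^⊗4:
  [-19, -9, -43, -12, -7]
  [-11, -8, -42, -11, 1]
  [0, -1, -19, -14, 12]
  [-8, -9, -27, -19, 4]
  [-20, -21, -39, -36, -8]
Key observation: the optimum is the walk 5->2->5->2->5, with weight (-13) + 9 + (-13) + 9 = -8.
Optimal value attained by: walk 5->2->5->2->5.
Answer: (W^⊗4)[5][5] = -8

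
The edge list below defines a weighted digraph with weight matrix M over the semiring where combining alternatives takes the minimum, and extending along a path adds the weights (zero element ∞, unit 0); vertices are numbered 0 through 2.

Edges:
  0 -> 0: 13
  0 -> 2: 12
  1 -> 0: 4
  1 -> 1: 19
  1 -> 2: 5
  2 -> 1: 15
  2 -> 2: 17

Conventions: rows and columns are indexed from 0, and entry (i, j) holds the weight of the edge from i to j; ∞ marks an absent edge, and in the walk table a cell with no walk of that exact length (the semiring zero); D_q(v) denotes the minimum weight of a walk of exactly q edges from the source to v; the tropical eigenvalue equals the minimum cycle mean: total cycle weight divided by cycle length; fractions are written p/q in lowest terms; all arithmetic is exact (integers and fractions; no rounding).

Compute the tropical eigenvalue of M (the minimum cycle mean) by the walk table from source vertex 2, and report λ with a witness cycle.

q=0: [∞, ∞, 0]
q=1: [∞, 15, 17]
q=2: [19, 32, 20]
q=3: [32, 35, 31]
Optimal cycle mean attained by: cycle 1->2->1, total 5 + 15, length 2.
Answer: λ = 10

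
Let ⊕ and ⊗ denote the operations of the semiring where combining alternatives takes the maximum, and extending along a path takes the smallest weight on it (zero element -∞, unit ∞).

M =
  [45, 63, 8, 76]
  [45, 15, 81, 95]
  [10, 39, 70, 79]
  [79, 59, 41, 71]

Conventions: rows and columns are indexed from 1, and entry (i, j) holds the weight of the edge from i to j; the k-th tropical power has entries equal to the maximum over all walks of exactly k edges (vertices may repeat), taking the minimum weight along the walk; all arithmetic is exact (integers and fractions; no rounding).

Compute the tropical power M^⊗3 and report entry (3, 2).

M^⊗2:
  [76, 59, 63, 71]
  [79, 59, 70, 79]
  [79, 59, 70, 71]
  [71, 63, 59, 76]
M^⊗3:
  [71, 63, 63, 76]
  [79, 63, 70, 76]
  [71, 63, 70, 76]
  [76, 63, 63, 71]
Key observation: the optimum is the walk 3->4->1->2, with weight 79 min 79 min 63 = 63.
Optimal value attained by: walk 3->4->1->2.
Answer: (M^⊗3)[3][2] = 63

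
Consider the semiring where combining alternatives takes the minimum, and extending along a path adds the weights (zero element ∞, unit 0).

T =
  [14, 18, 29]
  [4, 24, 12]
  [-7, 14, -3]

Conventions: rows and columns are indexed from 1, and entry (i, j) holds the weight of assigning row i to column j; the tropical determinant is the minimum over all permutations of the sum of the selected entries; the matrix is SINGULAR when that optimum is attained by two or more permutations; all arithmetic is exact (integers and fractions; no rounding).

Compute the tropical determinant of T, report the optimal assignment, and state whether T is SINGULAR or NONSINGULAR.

σ = (1, 2, 3): 14 + 24 + (-3) = 35
σ = (1, 3, 2): 14 + 12 + 14 = 40
σ = (2, 1, 3): 18 + 4 + (-3) = 19
σ = (2, 3, 1): 18 + 12 + (-7) = 23
σ = (3, 1, 2): 29 + 4 + 14 = 47
σ = (3, 2, 1): 29 + 24 + (-7) = 46
Optimal value attained by: σ = (2, 1, 3).
Answer: det⊕(T) = 19; verdict: NONSINGULAR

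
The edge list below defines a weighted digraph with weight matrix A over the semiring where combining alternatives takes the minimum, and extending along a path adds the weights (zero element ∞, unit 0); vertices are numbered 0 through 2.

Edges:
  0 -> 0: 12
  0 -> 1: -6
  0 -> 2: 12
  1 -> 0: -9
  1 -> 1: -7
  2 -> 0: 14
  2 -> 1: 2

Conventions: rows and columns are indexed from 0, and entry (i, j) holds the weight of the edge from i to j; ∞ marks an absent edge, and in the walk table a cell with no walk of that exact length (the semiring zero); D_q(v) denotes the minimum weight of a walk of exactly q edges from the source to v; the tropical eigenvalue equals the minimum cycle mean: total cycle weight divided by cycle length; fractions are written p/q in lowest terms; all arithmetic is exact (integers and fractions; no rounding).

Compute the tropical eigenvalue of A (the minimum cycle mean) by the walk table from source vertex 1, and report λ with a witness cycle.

q=0: [∞, 0, ∞]
q=1: [-9, -7, ∞]
q=2: [-16, -15, 3]
q=3: [-24, -22, -4]
Optimal cycle mean attained by: cycle 0->1->0, total (-6) + (-9), length 2.
Answer: λ = -15/2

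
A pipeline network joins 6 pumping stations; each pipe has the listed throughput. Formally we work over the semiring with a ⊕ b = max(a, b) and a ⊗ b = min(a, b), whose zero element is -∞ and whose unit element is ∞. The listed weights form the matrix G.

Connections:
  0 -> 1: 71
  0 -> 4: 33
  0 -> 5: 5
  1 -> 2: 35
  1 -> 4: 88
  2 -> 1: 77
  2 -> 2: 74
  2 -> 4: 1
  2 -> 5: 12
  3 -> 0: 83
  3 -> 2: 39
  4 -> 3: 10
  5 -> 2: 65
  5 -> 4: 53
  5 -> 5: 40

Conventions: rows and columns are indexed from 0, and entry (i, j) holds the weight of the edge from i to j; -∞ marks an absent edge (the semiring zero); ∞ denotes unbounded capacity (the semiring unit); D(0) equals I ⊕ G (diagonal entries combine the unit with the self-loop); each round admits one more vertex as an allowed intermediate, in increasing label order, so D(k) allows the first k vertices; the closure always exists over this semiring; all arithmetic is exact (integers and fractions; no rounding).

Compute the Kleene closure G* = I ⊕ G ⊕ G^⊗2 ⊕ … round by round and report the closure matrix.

D(0):
  [∞, 71, -∞, -∞, 33, 5]
  [-∞, ∞, 35, -∞, 88, -∞]
  [-∞, 77, ∞, -∞, 1, 12]
  [83, -∞, 39, ∞, -∞, -∞]
  [-∞, -∞, -∞, 10, ∞, -∞]
  [-∞, -∞, 65, -∞, 53, ∞]
D(1):
  [∞, 71, -∞, -∞, 33, 5]
  [-∞, ∞, 35, -∞, 88, -∞]
  [-∞, 77, ∞, -∞, 1, 12]
  [83, 71, 39, ∞, 33, 5]
  [-∞, -∞, -∞, 10, ∞, -∞]
  [-∞, -∞, 65, -∞, 53, ∞]
D(2):
  [∞, 71, 35, -∞, 71, 5]
  [-∞, ∞, 35, -∞, 88, -∞]
  [-∞, 77, ∞, -∞, 77, 12]
  [83, 71, 39, ∞, 71, 5]
  [-∞, -∞, -∞, 10, ∞, -∞]
  [-∞, -∞, 65, -∞, 53, ∞]
D(3):
  [∞, 71, 35, -∞, 71, 12]
  [-∞, ∞, 35, -∞, 88, 12]
  [-∞, 77, ∞, -∞, 77, 12]
  [83, 71, 39, ∞, 71, 12]
  [-∞, -∞, -∞, 10, ∞, -∞]
  [-∞, 65, 65, -∞, 65, ∞]
D(4):
  [∞, 71, 35, -∞, 71, 12]
  [-∞, ∞, 35, -∞, 88, 12]
  [-∞, 77, ∞, -∞, 77, 12]
  [83, 71, 39, ∞, 71, 12]
  [10, 10, 10, 10, ∞, 10]
  [-∞, 65, 65, -∞, 65, ∞]
D(5):
  [∞, 71, 35, 10, 71, 12]
  [10, ∞, 35, 10, 88, 12]
  [10, 77, ∞, 10, 77, 12]
  [83, 71, 39, ∞, 71, 12]
  [10, 10, 10, 10, ∞, 10]
  [10, 65, 65, 10, 65, ∞]
D(6):
  [∞, 71, 35, 10, 71, 12]
  [10, ∞, 35, 10, 88, 12]
  [10, 77, ∞, 10, 77, 12]
  [83, 71, 39, ∞, 71, 12]
  [10, 10, 10, 10, ∞, 10]
  [10, 65, 65, 10, 65, ∞]
Answer: G* = [[∞, 71, 35, 10, 71, 12], [10, ∞, 35, 10, 88, 12], [10, 77, ∞, 10, 77, 12], [83, 71, 39, ∞, 71, 12], [10, 10, 10, 10, ∞, 10], [10, 65, 65, 10, 65, ∞]]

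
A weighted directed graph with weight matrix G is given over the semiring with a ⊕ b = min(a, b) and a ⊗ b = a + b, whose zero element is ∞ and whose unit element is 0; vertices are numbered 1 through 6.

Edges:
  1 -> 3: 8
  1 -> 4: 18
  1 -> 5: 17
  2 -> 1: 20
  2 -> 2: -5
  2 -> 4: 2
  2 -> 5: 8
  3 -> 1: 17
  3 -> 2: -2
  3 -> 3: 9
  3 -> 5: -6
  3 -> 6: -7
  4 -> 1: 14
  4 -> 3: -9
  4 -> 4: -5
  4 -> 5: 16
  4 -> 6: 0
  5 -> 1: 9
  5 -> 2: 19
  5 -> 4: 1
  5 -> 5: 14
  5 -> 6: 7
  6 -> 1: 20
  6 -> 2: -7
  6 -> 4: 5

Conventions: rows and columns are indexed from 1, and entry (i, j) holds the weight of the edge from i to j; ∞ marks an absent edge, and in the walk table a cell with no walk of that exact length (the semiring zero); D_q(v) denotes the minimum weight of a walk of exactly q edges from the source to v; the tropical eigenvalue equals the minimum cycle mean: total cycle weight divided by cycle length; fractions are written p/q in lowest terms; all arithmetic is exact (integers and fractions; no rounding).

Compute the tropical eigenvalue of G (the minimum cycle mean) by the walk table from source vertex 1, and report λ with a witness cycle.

q=0: [0, ∞, ∞, ∞, ∞, ∞]
q=1: [∞, ∞, 8, 18, 17, ∞]
q=2: [25, 6, 9, 13, 2, 1]
q=3: [11, -6, 4, 3, 3, 2]
q=4: [12, -11, -6, -4, -2, -3]
q=5: [7, -16, -13, -9, -12, -13]
q=6: [-3, -21, -18, -14, -19, -20]
Optimal cycle mean attained by: cycle 2->4->3->6->2, total 2 + (-9) + (-7) + (-7), length 4.
Answer: λ = -21/4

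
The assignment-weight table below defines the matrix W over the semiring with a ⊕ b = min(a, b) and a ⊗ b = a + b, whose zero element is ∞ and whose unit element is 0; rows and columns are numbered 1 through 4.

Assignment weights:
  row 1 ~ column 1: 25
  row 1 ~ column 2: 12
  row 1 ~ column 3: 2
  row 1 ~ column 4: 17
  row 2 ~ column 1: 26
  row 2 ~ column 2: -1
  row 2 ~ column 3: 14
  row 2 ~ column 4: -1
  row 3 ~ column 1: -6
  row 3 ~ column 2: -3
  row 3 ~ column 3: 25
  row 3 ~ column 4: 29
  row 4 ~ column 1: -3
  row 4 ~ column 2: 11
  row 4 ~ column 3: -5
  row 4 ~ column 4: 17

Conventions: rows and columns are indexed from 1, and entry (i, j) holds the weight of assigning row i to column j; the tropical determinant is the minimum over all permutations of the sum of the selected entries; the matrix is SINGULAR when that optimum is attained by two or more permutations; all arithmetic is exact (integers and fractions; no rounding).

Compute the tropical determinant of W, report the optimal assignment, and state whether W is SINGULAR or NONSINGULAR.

σ = (1, 2, 3, 4): 25 + (-1) + 25 + 17 = 66
σ = (1, 2, 4, 3): 25 + (-1) + 29 + (-5) = 48
σ = (1, 3, 2, 4): 25 + 14 + (-3) + 17 = 53
σ = (1, 3, 4, 2): 25 + 14 + 29 + 11 = 79
σ = (1, 4, 2, 3): 25 + (-1) + (-3) + (-5) = 16
σ = (1, 4, 3, 2): 25 + (-1) + 25 + 11 = 60
σ = (2, 1, 3, 4): 12 + 26 + 25 + 17 = 80
σ = (2, 1, 4, 3): 12 + 26 + 29 + (-5) = 62
σ = (2, 3, 1, 4): 12 + 14 + (-6) + 17 = 37
σ = (2, 3, 4, 1): 12 + 14 + 29 + (-3) = 52
σ = (2, 4, 1, 3): 12 + (-1) + (-6) + (-5) = 0
σ = (2, 4, 3, 1): 12 + (-1) + 25 + (-3) = 33
σ = (3, 1, 2, 4): 2 + 26 + (-3) + 17 = 42
σ = (3, 1, 4, 2): 2 + 26 + 29 + 11 = 68
σ = (3, 2, 1, 4): 2 + (-1) + (-6) + 17 = 12
σ = (3, 2, 4, 1): 2 + (-1) + 29 + (-3) = 27
σ = (3, 4, 1, 2): 2 + (-1) + (-6) + 11 = 6
σ = (3, 4, 2, 1): 2 + (-1) + (-3) + (-3) = -5
σ = (4, 1, 2, 3): 17 + 26 + (-3) + (-5) = 35
σ = (4, 1, 3, 2): 17 + 26 + 25 + 11 = 79
σ = (4, 2, 1, 3): 17 + (-1) + (-6) + (-5) = 5
σ = (4, 2, 3, 1): 17 + (-1) + 25 + (-3) = 38
σ = (4, 3, 1, 2): 17 + 14 + (-6) + 11 = 36
σ = (4, 3, 2, 1): 17 + 14 + (-3) + (-3) = 25
Optimal value attained by: σ = (3, 4, 2, 1).
Answer: det⊕(W) = -5; verdict: NONSINGULAR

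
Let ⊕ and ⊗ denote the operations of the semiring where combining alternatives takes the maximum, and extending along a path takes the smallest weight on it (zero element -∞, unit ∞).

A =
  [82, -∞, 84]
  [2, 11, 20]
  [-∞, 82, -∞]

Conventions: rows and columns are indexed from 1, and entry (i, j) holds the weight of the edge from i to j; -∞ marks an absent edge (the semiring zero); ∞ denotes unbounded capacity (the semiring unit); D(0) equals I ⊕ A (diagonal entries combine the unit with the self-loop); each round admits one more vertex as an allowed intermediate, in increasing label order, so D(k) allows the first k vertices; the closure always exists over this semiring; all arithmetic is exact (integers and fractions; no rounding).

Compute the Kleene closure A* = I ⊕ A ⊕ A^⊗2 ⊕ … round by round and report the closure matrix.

D(0):
  [∞, -∞, 84]
  [2, ∞, 20]
  [-∞, 82, ∞]
D(1):
  [∞, -∞, 84]
  [2, ∞, 20]
  [-∞, 82, ∞]
D(2):
  [∞, -∞, 84]
  [2, ∞, 20]
  [2, 82, ∞]
D(3):
  [∞, 82, 84]
  [2, ∞, 20]
  [2, 82, ∞]
Answer: A* = [[∞, 82, 84], [2, ∞, 20], [2, 82, ∞]]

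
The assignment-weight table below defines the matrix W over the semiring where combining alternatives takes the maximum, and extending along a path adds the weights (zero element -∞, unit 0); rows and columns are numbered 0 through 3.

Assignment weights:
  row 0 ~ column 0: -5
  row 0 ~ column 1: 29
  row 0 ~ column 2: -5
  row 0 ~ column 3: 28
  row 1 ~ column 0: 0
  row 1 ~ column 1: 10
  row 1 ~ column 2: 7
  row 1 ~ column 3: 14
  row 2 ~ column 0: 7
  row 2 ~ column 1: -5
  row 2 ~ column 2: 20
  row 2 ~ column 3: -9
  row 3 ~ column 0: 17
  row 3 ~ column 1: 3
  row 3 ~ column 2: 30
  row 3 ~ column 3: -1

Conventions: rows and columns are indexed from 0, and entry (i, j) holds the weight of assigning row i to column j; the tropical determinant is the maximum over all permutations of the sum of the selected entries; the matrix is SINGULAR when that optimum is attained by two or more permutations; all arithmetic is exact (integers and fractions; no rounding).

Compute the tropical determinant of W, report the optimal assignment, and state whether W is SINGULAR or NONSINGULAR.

σ = (0, 1, 2, 3): (-5) + 10 + 20 + (-1) = 24
σ = (0, 1, 3, 2): (-5) + 10 + (-9) + 30 = 26
σ = (0, 2, 1, 3): (-5) + 7 + (-5) + (-1) = -4
σ = (0, 2, 3, 1): (-5) + 7 + (-9) + 3 = -4
σ = (0, 3, 1, 2): (-5) + 14 + (-5) + 30 = 34
σ = (0, 3, 2, 1): (-5) + 14 + 20 + 3 = 32
σ = (1, 0, 2, 3): 29 + 0 + 20 + (-1) = 48
σ = (1, 0, 3, 2): 29 + 0 + (-9) + 30 = 50
σ = (1, 2, 0, 3): 29 + 7 + 7 + (-1) = 42
σ = (1, 2, 3, 0): 29 + 7 + (-9) + 17 = 44
σ = (1, 3, 0, 2): 29 + 14 + 7 + 30 = 80
σ = (1, 3, 2, 0): 29 + 14 + 20 + 17 = 80
σ = (2, 0, 1, 3): (-5) + 0 + (-5) + (-1) = -11
σ = (2, 0, 3, 1): (-5) + 0 + (-9) + 3 = -11
σ = (2, 1, 0, 3): (-5) + 10 + 7 + (-1) = 11
σ = (2, 1, 3, 0): (-5) + 10 + (-9) + 17 = 13
σ = (2, 3, 0, 1): (-5) + 14 + 7 + 3 = 19
σ = (2, 3, 1, 0): (-5) + 14 + (-5) + 17 = 21
σ = (3, 0, 1, 2): 28 + 0 + (-5) + 30 = 53
σ = (3, 0, 2, 1): 28 + 0 + 20 + 3 = 51
σ = (3, 1, 0, 2): 28 + 10 + 7 + 30 = 75
σ = (3, 1, 2, 0): 28 + 10 + 20 + 17 = 75
σ = (3, 2, 0, 1): 28 + 7 + 7 + 3 = 45
σ = (3, 2, 1, 0): 28 + 7 + (-5) + 17 = 47
Optimal value attained by: σ = (1, 3, 0, 2).
Answer: det⊕(W) = 80; verdict: SINGULAR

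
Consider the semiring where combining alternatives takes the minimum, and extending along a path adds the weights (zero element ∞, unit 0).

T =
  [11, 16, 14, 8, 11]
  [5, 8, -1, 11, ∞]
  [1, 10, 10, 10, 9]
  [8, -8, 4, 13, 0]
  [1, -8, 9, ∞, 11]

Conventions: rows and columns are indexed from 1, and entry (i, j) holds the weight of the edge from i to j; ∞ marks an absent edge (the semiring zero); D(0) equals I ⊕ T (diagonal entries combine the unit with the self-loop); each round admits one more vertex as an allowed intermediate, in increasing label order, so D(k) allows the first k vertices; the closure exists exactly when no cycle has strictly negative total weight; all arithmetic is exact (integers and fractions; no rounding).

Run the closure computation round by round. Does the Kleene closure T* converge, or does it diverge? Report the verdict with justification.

D(0):
  [0, 16, 14, 8, 11]
  [5, 0, -1, 11, ∞]
  [1, 10, 0, 10, 9]
  [8, -8, 4, 0, 0]
  [1, -8, 9, ∞, 0]
D(1):
  [0, 16, 14, 8, 11]
  [5, 0, -1, 11, 16]
  [1, 10, 0, 9, 9]
  [8, -8, 4, 0, 0]
  [1, -8, 9, 9, 0]
D(2):
  [0, 16, 14, 8, 11]
  [5, 0, -1, 11, 16]
  [1, 10, 0, 9, 9]
  [-3, -8, -9, 0, 0]
  [-3, -8, -9, 3, 0]
D(3):
  [0, 16, 14, 8, 11]
  [0, 0, -1, 8, 8]
  [1, 10, 0, 9, 9]
  [-8, -8, -9, 0, 0]
  [-8, -8, -9, 0, 0]
D(4):
  [0, 0, -1, 8, 8]
  [0, 0, -1, 8, 8]
  [1, 1, 0, 9, 9]
  [-8, -8, -9, 0, 0]
  [-8, -8, -9, 0, 0]
D(5):
  [0, 0, -1, 8, 8]
  [0, 0, -1, 8, 8]
  [1, 1, 0, 9, 9]
  [-8, -8, -9, 0, 0]
  [-8, -8, -9, 0, 0]
Key observation: every diagonal entry stays at the unit through all rounds, so no improving cycle exists.
Answer: CONVERGES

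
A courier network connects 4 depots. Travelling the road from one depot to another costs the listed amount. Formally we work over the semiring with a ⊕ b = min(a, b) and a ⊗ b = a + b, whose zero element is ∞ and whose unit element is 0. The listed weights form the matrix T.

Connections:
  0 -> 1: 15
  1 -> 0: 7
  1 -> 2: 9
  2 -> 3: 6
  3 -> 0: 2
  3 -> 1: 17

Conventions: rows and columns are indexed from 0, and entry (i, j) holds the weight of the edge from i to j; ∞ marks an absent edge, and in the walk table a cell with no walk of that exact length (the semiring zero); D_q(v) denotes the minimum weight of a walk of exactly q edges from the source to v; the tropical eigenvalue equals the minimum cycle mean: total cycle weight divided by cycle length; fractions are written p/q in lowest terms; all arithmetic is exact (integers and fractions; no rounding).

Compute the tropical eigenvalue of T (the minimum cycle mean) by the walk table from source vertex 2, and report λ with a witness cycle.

q=0: [∞, ∞, 0, ∞]
q=1: [∞, ∞, ∞, 6]
q=2: [8, 23, ∞, ∞]
q=3: [30, 23, 32, ∞]
q=4: [30, 45, 32, 38]
Optimal cycle mean attained by: cycle 0->1->2->3->0, total 15 + 9 + 6 + 2, length 4.
Answer: λ = 8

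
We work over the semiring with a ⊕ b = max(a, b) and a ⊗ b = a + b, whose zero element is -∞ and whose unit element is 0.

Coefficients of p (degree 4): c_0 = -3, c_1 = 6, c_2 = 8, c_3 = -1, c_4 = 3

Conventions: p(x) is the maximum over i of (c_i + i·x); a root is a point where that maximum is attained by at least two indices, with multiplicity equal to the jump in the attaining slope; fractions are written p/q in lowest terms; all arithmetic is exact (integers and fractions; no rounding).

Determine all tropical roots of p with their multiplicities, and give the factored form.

hull edge (i=0, c=-3) to (i=1, c=6): slope 9, span 1
hull edge (i=1, c=6) to (i=2, c=8): slope 2, span 1
hull edge (i=2, c=8) to (i=4, c=3): slope -5/2, span 2
Factored form: p(x) = 3 ⊗ (x ⊕ (-9)) ⊗ (x ⊕ (-2)) ⊗ (x ⊕ 5/2) ⊗ (x ⊕ 5/2)
Answer: roots = -9 (mult 1), -2 (mult 1), 5/2 (mult 2)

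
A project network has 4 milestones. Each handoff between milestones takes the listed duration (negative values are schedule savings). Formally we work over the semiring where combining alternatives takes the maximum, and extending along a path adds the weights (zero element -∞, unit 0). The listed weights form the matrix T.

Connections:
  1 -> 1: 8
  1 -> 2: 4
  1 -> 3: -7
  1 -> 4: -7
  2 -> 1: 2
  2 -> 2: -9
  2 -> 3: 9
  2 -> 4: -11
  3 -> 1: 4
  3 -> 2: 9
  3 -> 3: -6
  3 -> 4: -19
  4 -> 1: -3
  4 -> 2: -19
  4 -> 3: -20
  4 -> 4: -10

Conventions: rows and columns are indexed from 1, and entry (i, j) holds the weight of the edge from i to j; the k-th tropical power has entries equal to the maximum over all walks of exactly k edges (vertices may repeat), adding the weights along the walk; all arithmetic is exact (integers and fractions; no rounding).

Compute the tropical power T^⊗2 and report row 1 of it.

T^⊗2:
  [16, 12, 13, 1]
  [13, 18, 3, -5]
  [12, 8, 18, -2]
  [5, 1, -10, -10]
Answer: row 1 of T^⊗2 = [16, 12, 13, 1]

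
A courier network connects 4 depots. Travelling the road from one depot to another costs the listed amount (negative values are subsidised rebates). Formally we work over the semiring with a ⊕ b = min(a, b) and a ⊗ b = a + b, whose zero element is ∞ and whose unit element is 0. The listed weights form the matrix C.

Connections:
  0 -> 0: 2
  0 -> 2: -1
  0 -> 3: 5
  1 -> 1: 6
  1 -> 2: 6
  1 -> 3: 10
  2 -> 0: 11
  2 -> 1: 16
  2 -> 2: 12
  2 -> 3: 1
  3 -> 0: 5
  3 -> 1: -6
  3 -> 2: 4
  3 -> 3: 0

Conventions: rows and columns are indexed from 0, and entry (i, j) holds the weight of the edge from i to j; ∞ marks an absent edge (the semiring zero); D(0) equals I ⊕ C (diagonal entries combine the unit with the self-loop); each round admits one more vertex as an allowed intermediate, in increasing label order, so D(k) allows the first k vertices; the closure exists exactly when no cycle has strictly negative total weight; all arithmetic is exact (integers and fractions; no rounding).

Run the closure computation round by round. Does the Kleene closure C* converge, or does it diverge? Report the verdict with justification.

D(0):
  [0, ∞, -1, 5]
  [∞, 0, 6, 10]
  [11, 16, 0, 1]
  [5, -6, 4, 0]
D(1):
  [0, ∞, -1, 5]
  [∞, 0, 6, 10]
  [11, 16, 0, 1]
  [5, -6, 4, 0]
D(2):
  [0, ∞, -1, 5]
  [∞, 0, 6, 10]
  [11, 16, 0, 1]
  [5, -6, 0, 0]
D(3):
  [0, 15, -1, 0]
  [17, 0, 6, 7]
  [11, 16, 0, 1]
  [5, -6, 0, 0]
D(4):
  [0, -6, -1, 0]
  [12, 0, 6, 7]
  [6, -5, 0, 1]
  [5, -6, 0, 0]
Key observation: every diagonal entry stays at the unit through all rounds, so no improving cycle exists.
Answer: CONVERGES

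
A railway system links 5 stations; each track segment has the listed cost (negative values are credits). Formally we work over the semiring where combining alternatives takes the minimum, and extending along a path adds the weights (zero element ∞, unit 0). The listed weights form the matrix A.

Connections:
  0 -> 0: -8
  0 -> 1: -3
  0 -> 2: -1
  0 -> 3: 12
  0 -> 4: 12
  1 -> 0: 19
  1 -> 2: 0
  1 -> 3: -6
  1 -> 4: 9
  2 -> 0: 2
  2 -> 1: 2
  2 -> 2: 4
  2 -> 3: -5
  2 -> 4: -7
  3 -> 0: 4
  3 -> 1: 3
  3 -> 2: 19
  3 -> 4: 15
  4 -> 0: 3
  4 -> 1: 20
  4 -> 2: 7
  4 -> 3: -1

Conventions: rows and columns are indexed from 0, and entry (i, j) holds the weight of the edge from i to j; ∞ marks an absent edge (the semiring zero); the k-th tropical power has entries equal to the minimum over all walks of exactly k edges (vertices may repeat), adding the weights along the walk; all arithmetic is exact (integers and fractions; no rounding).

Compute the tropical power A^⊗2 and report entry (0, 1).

A^⊗2:
  [-16, -11, -9, -9, -8]
  [-2, -3, 4, -5, -7]
  [-6, -2, 0, -8, -3]
  [-4, 1, 3, -3, 12]
  [-5, 0, 2, 2, 0]
Key observation: the optimum is the walk 0->0->1, with weight (-8) + (-3) = -11.
Optimal value attained by: walk 0->0->1.
Answer: (A^⊗2)[0][1] = -11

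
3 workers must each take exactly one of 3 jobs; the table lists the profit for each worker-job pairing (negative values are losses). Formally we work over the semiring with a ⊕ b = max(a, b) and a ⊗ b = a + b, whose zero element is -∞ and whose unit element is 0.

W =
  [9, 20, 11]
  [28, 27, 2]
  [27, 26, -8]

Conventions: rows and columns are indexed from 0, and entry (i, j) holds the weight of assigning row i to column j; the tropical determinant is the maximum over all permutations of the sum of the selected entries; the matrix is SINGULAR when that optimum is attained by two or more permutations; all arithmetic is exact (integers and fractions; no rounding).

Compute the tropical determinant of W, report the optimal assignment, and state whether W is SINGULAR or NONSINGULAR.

σ = (0, 1, 2): 9 + 27 + (-8) = 28
σ = (0, 2, 1): 9 + 2 + 26 = 37
σ = (1, 0, 2): 20 + 28 + (-8) = 40
σ = (1, 2, 0): 20 + 2 + 27 = 49
σ = (2, 0, 1): 11 + 28 + 26 = 65
σ = (2, 1, 0): 11 + 27 + 27 = 65
Optimal value attained by: σ = (2, 0, 1).
Answer: det⊕(W) = 65; verdict: SINGULAR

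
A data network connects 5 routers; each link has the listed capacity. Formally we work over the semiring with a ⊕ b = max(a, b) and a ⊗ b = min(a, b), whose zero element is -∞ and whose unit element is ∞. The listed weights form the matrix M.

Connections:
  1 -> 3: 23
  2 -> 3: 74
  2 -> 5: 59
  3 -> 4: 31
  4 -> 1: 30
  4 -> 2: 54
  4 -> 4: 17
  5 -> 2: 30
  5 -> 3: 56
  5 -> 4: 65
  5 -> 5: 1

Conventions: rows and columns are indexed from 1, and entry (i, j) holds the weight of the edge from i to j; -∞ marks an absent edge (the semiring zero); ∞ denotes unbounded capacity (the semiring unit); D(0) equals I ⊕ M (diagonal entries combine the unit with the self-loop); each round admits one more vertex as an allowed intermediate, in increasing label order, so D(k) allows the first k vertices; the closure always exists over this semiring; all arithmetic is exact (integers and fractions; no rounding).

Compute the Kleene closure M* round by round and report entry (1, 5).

D(0):
  [∞, -∞, 23, -∞, -∞]
  [-∞, ∞, 74, -∞, 59]
  [-∞, -∞, ∞, 31, -∞]
  [30, 54, -∞, ∞, -∞]
  [-∞, 30, 56, 65, ∞]
D(1):
  [∞, -∞, 23, -∞, -∞]
  [-∞, ∞, 74, -∞, 59]
  [-∞, -∞, ∞, 31, -∞]
  [30, 54, 23, ∞, -∞]
  [-∞, 30, 56, 65, ∞]
D(2):
  [∞, -∞, 23, -∞, -∞]
  [-∞, ∞, 74, -∞, 59]
  [-∞, -∞, ∞, 31, -∞]
  [30, 54, 54, ∞, 54]
  [-∞, 30, 56, 65, ∞]
D(3):
  [∞, -∞, 23, 23, -∞]
  [-∞, ∞, 74, 31, 59]
  [-∞, -∞, ∞, 31, -∞]
  [30, 54, 54, ∞, 54]
  [-∞, 30, 56, 65, ∞]
D(4):
  [∞, 23, 23, 23, 23]
  [30, ∞, 74, 31, 59]
  [30, 31, ∞, 31, 31]
  [30, 54, 54, ∞, 54]
  [30, 54, 56, 65, ∞]
D(5):
  [∞, 23, 23, 23, 23]
  [30, ∞, 74, 59, 59]
  [30, 31, ∞, 31, 31]
  [30, 54, 54, ∞, 54]
  [30, 54, 56, 65, ∞]
Answer: M*[1][5] = 23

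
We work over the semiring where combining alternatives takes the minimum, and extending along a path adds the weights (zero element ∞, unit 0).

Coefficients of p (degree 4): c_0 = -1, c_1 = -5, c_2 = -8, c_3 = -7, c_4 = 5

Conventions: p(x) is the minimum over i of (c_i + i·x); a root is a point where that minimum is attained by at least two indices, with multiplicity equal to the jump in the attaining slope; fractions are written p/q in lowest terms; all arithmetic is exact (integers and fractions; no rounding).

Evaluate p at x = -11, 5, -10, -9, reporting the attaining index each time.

p(-11) = min(-1+0·(-11)=-1, -5+1·(-11)=-16, -8+2·(-11)=-30, -7+3·(-11)=-40, 5+4·(-11)=-39) = -40 (attained by i=3)
p(5) = min(-1+0·5=-1, -5+1·5=0, -8+2·5=2, -7+3·5=8, 5+4·5=25) = -1 (attained by i=0)
p(-10) = min(-1+0·(-10)=-1, -5+1·(-10)=-15, -8+2·(-10)=-28, -7+3·(-10)=-37, 5+4·(-10)=-35) = -37 (attained by i=3)
p(-9) = min(-1+0·(-9)=-1, -5+1·(-9)=-14, -8+2·(-9)=-26, -7+3·(-9)=-34, 5+4·(-9)=-31) = -34 (attained by i=3)
Answer: p(-11) = -40; p(5) = -1; p(-10) = -37; p(-9) = -34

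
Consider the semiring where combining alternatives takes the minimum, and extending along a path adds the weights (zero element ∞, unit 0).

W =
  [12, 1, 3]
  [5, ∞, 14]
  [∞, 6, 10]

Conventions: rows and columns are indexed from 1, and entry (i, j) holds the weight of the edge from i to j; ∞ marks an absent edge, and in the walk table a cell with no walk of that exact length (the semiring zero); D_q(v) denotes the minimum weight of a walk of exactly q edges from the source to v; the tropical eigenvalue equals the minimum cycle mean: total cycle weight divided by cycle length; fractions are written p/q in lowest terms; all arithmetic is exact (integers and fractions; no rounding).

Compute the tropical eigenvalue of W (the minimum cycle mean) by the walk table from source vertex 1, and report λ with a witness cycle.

q=0: [0, ∞, ∞]
q=1: [12, 1, 3]
q=2: [6, 9, 13]
q=3: [14, 7, 9]
Optimal cycle mean attained by: cycle 1->2->1, total 1 + 5, length 2.
Answer: λ = 3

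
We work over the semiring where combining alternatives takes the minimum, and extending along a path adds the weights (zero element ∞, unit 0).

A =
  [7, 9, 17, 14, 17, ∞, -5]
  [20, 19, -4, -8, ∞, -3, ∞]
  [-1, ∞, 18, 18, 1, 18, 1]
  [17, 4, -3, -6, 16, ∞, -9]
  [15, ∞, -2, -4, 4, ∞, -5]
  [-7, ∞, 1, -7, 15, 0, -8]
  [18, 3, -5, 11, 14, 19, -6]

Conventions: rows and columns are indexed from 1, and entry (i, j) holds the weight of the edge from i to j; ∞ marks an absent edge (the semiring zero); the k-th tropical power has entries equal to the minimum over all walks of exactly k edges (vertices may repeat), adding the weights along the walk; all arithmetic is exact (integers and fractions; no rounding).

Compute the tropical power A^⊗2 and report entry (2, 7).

A^⊗2:
  [13, -2, -10, 1, 9, 6, -11]
  [-10, -4, -11, -14, -3, -3, -17]
  [6, 4, -4, -3, 5, 18, -6]
  [-4, -6, -14, -12, -2, 1, -15]
  [-3, -2, -10, -10, -1, 14, -13]
  [-7, -5, -13, -13, 2, 0, -16]
  [-6, -3, -11, -5, -4, 0, -12]
Key observation: the optimum is the walk 2->4->7, with weight (-8) + (-9) = -17.
Optimal value attained by: walk 2->4->7.
Answer: (A^⊗2)[2][7] = -17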